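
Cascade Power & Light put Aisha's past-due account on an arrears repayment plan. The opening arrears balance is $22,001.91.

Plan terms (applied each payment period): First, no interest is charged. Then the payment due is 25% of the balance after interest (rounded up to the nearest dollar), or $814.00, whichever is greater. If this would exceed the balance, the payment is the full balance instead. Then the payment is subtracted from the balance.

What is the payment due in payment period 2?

Payment period 1: opening $22,001.91; payment $5,501.00; balance $16,500.91
Payment period 2: opening $16,500.91; payment $4,126.00; balance $12,374.91

$4,126.00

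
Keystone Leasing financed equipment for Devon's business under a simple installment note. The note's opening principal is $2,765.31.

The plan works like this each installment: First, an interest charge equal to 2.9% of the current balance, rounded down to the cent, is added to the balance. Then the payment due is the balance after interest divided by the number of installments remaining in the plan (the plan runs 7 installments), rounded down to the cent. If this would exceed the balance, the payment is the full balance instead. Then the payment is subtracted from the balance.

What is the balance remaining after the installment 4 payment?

Installment 1: opening $2,765.31; interest $80.19 → $2,845.50; payment $406.50; balance $2,439.00
Installment 2: opening $2,439.00; interest $70.73 → $2,509.73; payment $418.28; balance $2,091.45
Installment 3: opening $2,091.45; interest $60.65 → $2,152.10; payment $430.42; balance $1,721.68
Installment 4: opening $1,721.68; interest $49.92 → $1,771.60; payment $442.90; balance $1,328.70

$1,328.70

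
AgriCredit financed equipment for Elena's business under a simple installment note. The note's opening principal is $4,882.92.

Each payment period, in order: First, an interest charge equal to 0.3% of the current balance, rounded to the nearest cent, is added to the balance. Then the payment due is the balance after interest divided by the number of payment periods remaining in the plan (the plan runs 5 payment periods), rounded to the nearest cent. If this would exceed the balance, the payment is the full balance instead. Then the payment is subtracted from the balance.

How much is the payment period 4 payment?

# | Opening | Interest | Payment | End bal
1 | $4,882.92 | $14.65 | $979.51 | $3,918.06
2 | $3,918.06 | $11.75 | $982.45 | $2,947.36
3 | $2,947.36 | $8.84 | $985.40 | $1,970.80
4 | $1,970.80 | $5.91 | $988.36 | $988.35

$988.36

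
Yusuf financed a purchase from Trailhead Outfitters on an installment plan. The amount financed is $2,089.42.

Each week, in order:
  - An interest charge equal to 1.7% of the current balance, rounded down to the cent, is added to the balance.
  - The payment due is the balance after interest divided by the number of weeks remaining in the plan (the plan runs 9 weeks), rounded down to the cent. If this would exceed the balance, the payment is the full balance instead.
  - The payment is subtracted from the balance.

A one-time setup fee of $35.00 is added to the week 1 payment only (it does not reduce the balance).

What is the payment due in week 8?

Week 1: opening $2,089.42; interest $35.52 → $2,124.94; payment $236.10 (+ $35.00 fee); balance $1,888.84
Week 2: opening $1,888.84; interest $32.11 → $1,920.95; payment $240.11; balance $1,680.84
Week 3: opening $1,680.84; interest $28.57 → $1,709.41; payment $244.20; balance $1,465.21
Week 4: opening $1,465.21; interest $24.90 → $1,490.11; payment $248.35; balance $1,241.76
Week 5: opening $1,241.76; interest $21.10 → $1,262.86; payment $252.57; balance $1,010.29
Week 6: opening $1,010.29; interest $17.17 → $1,027.46; payment $256.86; balance $770.60
Week 7: opening $770.60; interest $13.10 → $783.70; payment $261.23; balance $522.47
Week 8: opening $522.47; interest $8.88 → $531.35; payment $265.67; balance $265.68

$265.67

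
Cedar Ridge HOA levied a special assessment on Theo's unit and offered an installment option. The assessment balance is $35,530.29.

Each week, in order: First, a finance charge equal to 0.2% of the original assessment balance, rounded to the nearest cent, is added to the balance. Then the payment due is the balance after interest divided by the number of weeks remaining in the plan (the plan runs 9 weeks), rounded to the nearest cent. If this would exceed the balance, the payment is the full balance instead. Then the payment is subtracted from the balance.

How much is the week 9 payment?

$4,148.83

Week 1: $35,530.29 +$71.06 interest = $35,601.35; pay $3,955.71 → $31,645.64
Week 2: $31,645.64 +$71.06 interest = $31,716.70; pay $3,964.59 → $27,752.11
Week 3: $27,752.11 +$71.06 interest = $27,823.17; pay $3,974.74 → $23,848.43
Week 4: $23,848.43 +$71.06 interest = $23,919.49; pay $3,986.58 → $19,932.91
Week 5: $19,932.91 +$71.06 interest = $20,003.97; pay $4,000.79 → $16,003.18
Week 6: $16,003.18 +$71.06 interest = $16,074.24; pay $4,018.56 → $12,055.68
Week 7: $12,055.68 +$71.06 interest = $12,126.74; pay $4,042.25 → $8,084.49
Week 8: $8,084.49 +$71.06 interest = $8,155.55; pay $4,077.78 → $4,077.77
Week 9: $4,077.77 +$71.06 interest = $4,148.83; pay $4,148.83 → $0.00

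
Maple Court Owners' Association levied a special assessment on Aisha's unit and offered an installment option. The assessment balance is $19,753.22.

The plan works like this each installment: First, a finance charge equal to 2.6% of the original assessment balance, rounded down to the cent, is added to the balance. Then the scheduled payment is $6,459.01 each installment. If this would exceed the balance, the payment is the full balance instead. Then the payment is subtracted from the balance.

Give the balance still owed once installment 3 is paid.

$1,916.93

Installment 1: opening $19,753.22; interest $513.58 → $20,266.80; payment $6,459.01; balance $13,807.79
Installment 2: opening $13,807.79; interest $513.58 → $14,321.37; payment $6,459.01; balance $7,862.36
Installment 3: opening $7,862.36; interest $513.58 → $8,375.94; payment $6,459.01; balance $1,916.93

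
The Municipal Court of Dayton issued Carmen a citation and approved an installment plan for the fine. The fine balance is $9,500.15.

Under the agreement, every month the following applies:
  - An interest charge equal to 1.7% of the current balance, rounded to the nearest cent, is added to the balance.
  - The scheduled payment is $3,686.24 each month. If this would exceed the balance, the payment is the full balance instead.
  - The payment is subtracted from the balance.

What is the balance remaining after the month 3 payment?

$0.00

Month 1: opening $9,500.15; interest $161.50 → $9,661.65; payment $3,686.24; balance $5,975.41
Month 2: opening $5,975.41; interest $101.58 → $6,076.99; payment $3,686.24; balance $2,390.75
Month 3: opening $2,390.75; interest $40.64 → $2,431.39; payment $2,431.39; balance $0.00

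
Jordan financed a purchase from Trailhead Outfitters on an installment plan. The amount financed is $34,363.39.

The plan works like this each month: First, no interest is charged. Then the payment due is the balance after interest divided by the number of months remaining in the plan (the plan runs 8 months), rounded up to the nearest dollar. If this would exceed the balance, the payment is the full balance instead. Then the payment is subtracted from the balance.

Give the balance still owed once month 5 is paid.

$12,884.39

# | Opening | Payment | End bal
1 | $34,363.39 | $4,296.00 | $30,067.39
2 | $30,067.39 | $4,296.00 | $25,771.39
3 | $25,771.39 | $4,296.00 | $21,475.39
4 | $21,475.39 | $4,296.00 | $17,179.39
5 | $17,179.39 | $4,295.00 | $12,884.39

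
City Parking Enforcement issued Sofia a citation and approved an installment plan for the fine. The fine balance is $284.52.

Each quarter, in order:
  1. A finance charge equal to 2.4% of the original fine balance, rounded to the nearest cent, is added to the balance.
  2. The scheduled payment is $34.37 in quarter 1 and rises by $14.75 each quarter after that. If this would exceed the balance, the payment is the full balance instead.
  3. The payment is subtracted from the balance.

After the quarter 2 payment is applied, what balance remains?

$214.69

# | Opening | Interest | Payment | End bal
1 | $284.52 | $6.83 | $34.37 | $256.98
2 | $256.98 | $6.83 | $49.12 | $214.69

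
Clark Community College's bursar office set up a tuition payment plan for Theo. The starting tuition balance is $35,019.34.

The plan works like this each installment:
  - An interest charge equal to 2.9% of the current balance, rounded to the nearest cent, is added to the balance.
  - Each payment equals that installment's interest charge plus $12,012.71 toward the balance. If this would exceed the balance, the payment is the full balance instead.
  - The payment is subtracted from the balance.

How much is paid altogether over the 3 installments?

Installment 1: $35,019.34 +$1,015.56 interest = $36,034.90; pay $13,028.27 → $23,006.63
Installment 2: $23,006.63 +$667.19 interest = $23,673.82; pay $12,679.90 → $10,993.92
Installment 3: $10,993.92 +$318.82 interest = $11,312.74; pay $11,312.74 → $0.00
Total paid: $37,020.91

$37,020.91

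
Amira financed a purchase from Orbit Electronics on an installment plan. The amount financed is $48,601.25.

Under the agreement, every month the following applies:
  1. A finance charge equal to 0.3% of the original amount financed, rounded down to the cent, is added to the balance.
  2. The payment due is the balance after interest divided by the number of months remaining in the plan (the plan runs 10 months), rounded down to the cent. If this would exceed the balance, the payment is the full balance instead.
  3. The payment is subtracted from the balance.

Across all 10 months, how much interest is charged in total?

$1,458.00

Month 1: opening $48,601.25; interest $145.80 → $48,747.05; payment $4,874.70; balance $43,872.35
Month 2: opening $43,872.35; interest $145.80 → $44,018.15; payment $4,890.90; balance $39,127.25
Month 3: opening $39,127.25; interest $145.80 → $39,273.05; payment $4,909.13; balance $34,363.92
Month 4: opening $34,363.92; interest $145.80 → $34,509.72; payment $4,929.96; balance $29,579.76
Month 5: opening $29,579.76; interest $145.80 → $29,725.56; payment $4,954.26; balance $24,771.30
Month 6: opening $24,771.30; interest $145.80 → $24,917.10; payment $4,983.42; balance $19,933.68
Month 7: opening $19,933.68; interest $145.80 → $20,079.48; payment $5,019.87; balance $15,059.61
Month 8: opening $15,059.61; interest $145.80 → $15,205.41; payment $5,068.47; balance $10,136.94
Month 9: opening $10,136.94; interest $145.80 → $10,282.74; payment $5,141.37; balance $5,141.37
Month 10: opening $5,141.37; interest $145.80 → $5,287.17; payment $5,287.17; balance $0.00
Total interest: $145.80 + $145.80 + $145.80 + $145.80 + $145.80 + $145.80 + $145.80 + $145.80 + $145.80 + $145.80 = $1,458.00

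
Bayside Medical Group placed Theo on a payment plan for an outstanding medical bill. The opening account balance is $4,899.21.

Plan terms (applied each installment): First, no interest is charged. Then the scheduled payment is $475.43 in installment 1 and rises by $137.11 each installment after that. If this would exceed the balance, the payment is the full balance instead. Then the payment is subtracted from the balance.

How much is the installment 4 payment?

$886.76

Installment 1: opening $4,899.21; payment $475.43; balance $4,423.78
Installment 2: opening $4,423.78; payment $612.54; balance $3,811.24
Installment 3: opening $3,811.24; payment $749.65; balance $3,061.59
Installment 4: opening $3,061.59; payment $886.76; balance $2,174.83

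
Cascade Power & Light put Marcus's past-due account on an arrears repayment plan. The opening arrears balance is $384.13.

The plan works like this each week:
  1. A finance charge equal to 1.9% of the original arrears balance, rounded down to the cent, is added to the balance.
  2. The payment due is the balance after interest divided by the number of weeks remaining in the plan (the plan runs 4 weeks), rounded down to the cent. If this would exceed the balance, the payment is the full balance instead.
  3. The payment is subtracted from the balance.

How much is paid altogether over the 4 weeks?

Week 1: $384.13 +$7.29 interest = $391.42; pay $97.85 → $293.57
Week 2: $293.57 +$7.29 interest = $300.86; pay $100.28 → $200.58
Week 3: $200.58 +$7.29 interest = $207.87; pay $103.93 → $103.94
Week 4: $103.94 +$7.29 interest = $111.23; pay $111.23 → $0.00
Total paid: $413.29

$413.29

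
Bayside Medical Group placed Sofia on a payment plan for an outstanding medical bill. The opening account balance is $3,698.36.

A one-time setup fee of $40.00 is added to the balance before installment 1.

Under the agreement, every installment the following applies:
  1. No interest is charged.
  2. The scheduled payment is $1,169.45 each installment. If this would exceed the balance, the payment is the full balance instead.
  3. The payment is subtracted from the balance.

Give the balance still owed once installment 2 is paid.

Installment 1: opening $3,738.36; payment $1,169.45; balance $2,568.91
Installment 2: opening $2,568.91; payment $1,169.45; balance $1,399.46

$1,399.46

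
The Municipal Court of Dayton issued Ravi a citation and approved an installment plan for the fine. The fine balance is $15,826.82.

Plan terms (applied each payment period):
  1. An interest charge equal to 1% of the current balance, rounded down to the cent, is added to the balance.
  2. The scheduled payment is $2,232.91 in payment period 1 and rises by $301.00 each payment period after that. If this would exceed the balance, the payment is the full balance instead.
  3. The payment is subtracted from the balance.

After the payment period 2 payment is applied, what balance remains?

$11,355.78

Payment period 1: $15,826.82 +$158.26 interest = $15,985.08; pay $2,232.91 → $13,752.17
Payment period 2: $13,752.17 +$137.52 interest = $13,889.69; pay $2,533.91 → $11,355.78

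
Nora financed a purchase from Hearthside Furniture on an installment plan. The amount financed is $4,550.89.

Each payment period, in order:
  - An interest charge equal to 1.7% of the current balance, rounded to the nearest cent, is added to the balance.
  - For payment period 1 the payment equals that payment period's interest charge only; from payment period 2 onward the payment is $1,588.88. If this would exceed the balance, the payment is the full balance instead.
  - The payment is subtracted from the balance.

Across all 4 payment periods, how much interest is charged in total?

$231.95

Payment period 1: opening $4,550.89; interest $77.37 → $4,628.26; payment $77.37; balance $4,550.89
Payment period 2: opening $4,550.89; interest $77.37 → $4,628.26; payment $1,588.88; balance $3,039.38
Payment period 3: opening $3,039.38; interest $51.67 → $3,091.05; payment $1,588.88; balance $1,502.17
Payment period 4: opening $1,502.17; interest $25.54 → $1,527.71; payment $1,527.71; balance $0.00
Total interest: $77.37 + $77.37 + $51.67 + $25.54 = $231.95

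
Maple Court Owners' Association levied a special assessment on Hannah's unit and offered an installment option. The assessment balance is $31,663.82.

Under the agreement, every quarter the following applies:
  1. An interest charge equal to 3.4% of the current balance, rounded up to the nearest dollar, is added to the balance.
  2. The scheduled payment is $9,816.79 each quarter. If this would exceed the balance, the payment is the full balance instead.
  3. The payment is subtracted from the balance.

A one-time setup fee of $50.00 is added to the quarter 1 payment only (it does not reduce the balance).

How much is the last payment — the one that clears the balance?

Quarter 1: $31,663.82 +$1,077.00 interest = $32,740.82; pay $9,816.79 (+ $50.00 fee) → $22,924.03
Quarter 2: $22,924.03 +$780.00 interest = $23,704.03; pay $9,816.79 → $13,887.24
Quarter 3: $13,887.24 +$473.00 interest = $14,360.24; pay $9,816.79 → $4,543.45
Quarter 4: $4,543.45 +$155.00 interest = $4,698.45; pay $4,698.45 → $0.00

$4,698.45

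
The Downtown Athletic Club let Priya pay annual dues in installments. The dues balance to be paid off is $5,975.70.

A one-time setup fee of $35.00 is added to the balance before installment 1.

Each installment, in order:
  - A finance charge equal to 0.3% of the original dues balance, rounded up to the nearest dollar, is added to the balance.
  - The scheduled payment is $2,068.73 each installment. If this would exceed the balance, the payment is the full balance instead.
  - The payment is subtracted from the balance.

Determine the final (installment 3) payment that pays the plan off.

Installment 1: $6,010.70 +$18.00 interest = $6,028.70; pay $2,068.73 → $3,959.97
Installment 2: $3,959.97 +$18.00 interest = $3,977.97; pay $2,068.73 → $1,909.24
Installment 3: $1,909.24 +$18.00 interest = $1,927.24; pay $1,927.24 → $0.00

$1,927.24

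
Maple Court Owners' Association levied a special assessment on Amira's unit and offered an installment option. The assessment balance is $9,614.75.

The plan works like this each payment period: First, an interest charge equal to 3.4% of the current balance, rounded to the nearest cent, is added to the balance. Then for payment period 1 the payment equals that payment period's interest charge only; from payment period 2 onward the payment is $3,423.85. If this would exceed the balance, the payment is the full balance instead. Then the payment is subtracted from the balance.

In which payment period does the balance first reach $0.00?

5

Payment period 1: $9,614.75 +$326.90 interest = $9,941.65; pay $326.90 → $9,614.75
Payment period 2: $9,614.75 +$326.90 interest = $9,941.65; pay $3,423.85 → $6,517.80
Payment period 3: $6,517.80 +$221.61 interest = $6,739.41; pay $3,423.85 → $3,315.56
Payment period 4: $3,315.56 +$112.73 interest = $3,428.29; pay $3,423.85 → $4.44
Payment period 5: $4.44 +$0.15 interest = $4.59; pay $4.59 → $0.00
Balance reaches $0.00 in payment period 5.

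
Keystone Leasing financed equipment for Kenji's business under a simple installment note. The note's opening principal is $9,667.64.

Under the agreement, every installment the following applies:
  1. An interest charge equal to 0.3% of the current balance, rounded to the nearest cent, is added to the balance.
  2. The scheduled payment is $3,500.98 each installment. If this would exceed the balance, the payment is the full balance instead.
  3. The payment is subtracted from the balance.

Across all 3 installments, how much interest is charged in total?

Installment 1: opening $9,667.64; interest $29.00 → $9,696.64; payment $3,500.98; balance $6,195.66
Installment 2: opening $6,195.66; interest $18.59 → $6,214.25; payment $3,500.98; balance $2,713.27
Installment 3: opening $2,713.27; interest $8.14 → $2,721.41; payment $2,721.41; balance $0.00
Total interest: $29.00 + $18.59 + $8.14 = $55.73

$55.73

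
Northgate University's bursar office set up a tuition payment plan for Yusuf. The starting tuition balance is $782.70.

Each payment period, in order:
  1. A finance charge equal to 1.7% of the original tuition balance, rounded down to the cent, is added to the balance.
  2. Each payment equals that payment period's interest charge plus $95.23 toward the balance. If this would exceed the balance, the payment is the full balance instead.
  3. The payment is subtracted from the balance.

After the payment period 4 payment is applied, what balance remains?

$401.78

# | Opening | Interest | Payment | End bal
1 | $782.70 | $13.30 | $108.53 | $687.47
2 | $687.47 | $13.30 | $108.53 | $592.24
3 | $592.24 | $13.30 | $108.53 | $497.01
4 | $497.01 | $13.30 | $108.53 | $401.78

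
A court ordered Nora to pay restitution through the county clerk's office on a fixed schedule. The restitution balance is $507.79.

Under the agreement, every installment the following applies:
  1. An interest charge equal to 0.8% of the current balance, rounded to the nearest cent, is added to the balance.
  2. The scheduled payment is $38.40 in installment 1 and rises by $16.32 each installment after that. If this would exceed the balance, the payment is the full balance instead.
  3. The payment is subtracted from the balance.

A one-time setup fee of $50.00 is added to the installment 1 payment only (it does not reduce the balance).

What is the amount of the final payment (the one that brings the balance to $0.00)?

$50.57

Installment 1: opening $507.79; interest $4.06 → $511.85; payment $38.40 (+ $50.00 fee); balance $473.45
Installment 2: opening $473.45; interest $3.79 → $477.24; payment $54.72; balance $422.52
Installment 3: opening $422.52; interest $3.38 → $425.90; payment $71.04; balance $354.86
Installment 4: opening $354.86; interest $2.84 → $357.70; payment $87.36; balance $270.34
Installment 5: opening $270.34; interest $2.16 → $272.50; payment $103.68; balance $168.82
Installment 6: opening $168.82; interest $1.35 → $170.17; payment $120.00; balance $50.17
Installment 7: opening $50.17; interest $0.40 → $50.57; payment $50.57; balance $0.00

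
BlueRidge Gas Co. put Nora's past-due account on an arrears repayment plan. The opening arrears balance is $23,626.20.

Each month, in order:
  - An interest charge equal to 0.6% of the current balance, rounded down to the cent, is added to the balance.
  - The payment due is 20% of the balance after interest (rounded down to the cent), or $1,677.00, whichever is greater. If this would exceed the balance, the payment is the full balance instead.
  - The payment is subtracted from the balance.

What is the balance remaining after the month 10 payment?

$0.00

Month 1: $23,626.20 +$141.75 interest = $23,767.95; pay $4,753.59 → $19,014.36
Month 2: $19,014.36 +$114.08 interest = $19,128.44; pay $3,825.68 → $15,302.76
Month 3: $15,302.76 +$91.81 interest = $15,394.57; pay $3,078.91 → $12,315.66
Month 4: $12,315.66 +$73.89 interest = $12,389.55; pay $2,477.91 → $9,911.64
Month 5: $9,911.64 +$59.46 interest = $9,971.10; pay $1,994.22 → $7,976.88
Month 6: $7,976.88 +$47.86 interest = $8,024.74; pay $1,677.00 → $6,347.74
Month 7: $6,347.74 +$38.08 interest = $6,385.82; pay $1,677.00 → $4,708.82
Month 8: $4,708.82 +$28.25 interest = $4,737.07; pay $1,677.00 → $3,060.07
Month 9: $3,060.07 +$18.36 interest = $3,078.43; pay $1,677.00 → $1,401.43
Month 10: $1,401.43 +$8.40 interest = $1,409.83; pay $1,409.83 → $0.00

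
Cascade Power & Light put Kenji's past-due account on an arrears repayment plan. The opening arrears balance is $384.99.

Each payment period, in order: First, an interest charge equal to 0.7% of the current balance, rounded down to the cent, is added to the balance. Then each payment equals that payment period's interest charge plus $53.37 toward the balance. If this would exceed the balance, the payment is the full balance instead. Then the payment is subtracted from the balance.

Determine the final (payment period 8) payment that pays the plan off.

Payment period 1: opening $384.99; interest $2.69 → $387.68; payment $56.06; balance $331.62
Payment period 2: opening $331.62; interest $2.32 → $333.94; payment $55.69; balance $278.25
Payment period 3: opening $278.25; interest $1.94 → $280.19; payment $55.31; balance $224.88
Payment period 4: opening $224.88; interest $1.57 → $226.45; payment $54.94; balance $171.51
Payment period 5: opening $171.51; interest $1.20 → $172.71; payment $54.57; balance $118.14
Payment period 6: opening $118.14; interest $0.82 → $118.96; payment $54.19; balance $64.77
Payment period 7: opening $64.77; interest $0.45 → $65.22; payment $53.82; balance $11.40
Payment period 8: opening $11.40; interest $0.07 → $11.47; payment $11.47; balance $0.00

$11.47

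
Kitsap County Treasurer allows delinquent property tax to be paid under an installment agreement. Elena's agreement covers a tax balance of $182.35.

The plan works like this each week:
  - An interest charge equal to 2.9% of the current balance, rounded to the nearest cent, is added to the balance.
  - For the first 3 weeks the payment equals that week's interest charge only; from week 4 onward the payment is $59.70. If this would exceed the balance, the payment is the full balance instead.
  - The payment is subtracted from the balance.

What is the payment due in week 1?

$5.29

Week 1: $182.35 +$5.29 interest = $187.64; pay $5.29 → $182.35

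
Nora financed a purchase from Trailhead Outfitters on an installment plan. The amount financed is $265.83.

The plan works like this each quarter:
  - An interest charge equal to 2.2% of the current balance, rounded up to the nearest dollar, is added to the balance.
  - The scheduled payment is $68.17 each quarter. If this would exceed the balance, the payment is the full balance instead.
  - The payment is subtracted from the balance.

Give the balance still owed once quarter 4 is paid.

$10.15

Quarter 1: opening $265.83; interest $6.00 → $271.83; payment $68.17; balance $203.66
Quarter 2: opening $203.66; interest $5.00 → $208.66; payment $68.17; balance $140.49
Quarter 3: opening $140.49; interest $4.00 → $144.49; payment $68.17; balance $76.32
Quarter 4: opening $76.32; interest $2.00 → $78.32; payment $68.17; balance $10.15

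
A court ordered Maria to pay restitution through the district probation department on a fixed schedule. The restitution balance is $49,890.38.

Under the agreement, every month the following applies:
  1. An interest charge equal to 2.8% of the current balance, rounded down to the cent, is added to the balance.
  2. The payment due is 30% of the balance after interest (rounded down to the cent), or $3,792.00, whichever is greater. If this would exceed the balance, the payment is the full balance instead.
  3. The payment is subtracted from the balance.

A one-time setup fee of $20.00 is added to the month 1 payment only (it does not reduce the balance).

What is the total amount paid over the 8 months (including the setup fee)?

# | Opening | Interest | Payment | Fee | End bal
1 | $49,890.38 | $1,396.93 | $15,386.19 | $20.00 | $35,901.12
2 | $35,901.12 | $1,005.23 | $11,071.90 | — | $25,834.45
3 | $25,834.45 | $723.36 | $7,967.34 | — | $18,590.47
4 | $18,590.47 | $520.53 | $5,733.30 | — | $13,377.70
5 | $13,377.70 | $374.57 | $4,125.68 | — | $9,626.59
6 | $9,626.59 | $269.54 | $3,792.00 | — | $6,104.13
7 | $6,104.13 | $170.91 | $3,792.00 | — | $2,483.04
8 | $2,483.04 | $69.52 | $2,552.56 | — | $0.00
Total paid: $54,440.97

$54,440.97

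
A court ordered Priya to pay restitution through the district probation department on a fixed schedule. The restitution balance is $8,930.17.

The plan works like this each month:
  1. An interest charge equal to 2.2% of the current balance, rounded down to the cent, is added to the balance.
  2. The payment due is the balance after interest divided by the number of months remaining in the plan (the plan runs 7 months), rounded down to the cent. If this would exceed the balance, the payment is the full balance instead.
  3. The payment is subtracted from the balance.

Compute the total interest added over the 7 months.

$821.37

Month 1: $8,930.17 +$196.46 interest = $9,126.63; pay $1,303.80 → $7,822.83
Month 2: $7,822.83 +$172.10 interest = $7,994.93; pay $1,332.48 → $6,662.45
Month 3: $6,662.45 +$146.57 interest = $6,809.02; pay $1,361.80 → $5,447.22
Month 4: $5,447.22 +$119.83 interest = $5,567.05; pay $1,391.76 → $4,175.29
Month 5: $4,175.29 +$91.85 interest = $4,267.14; pay $1,422.38 → $2,844.76
Month 6: $2,844.76 +$62.58 interest = $2,907.34; pay $1,453.67 → $1,453.67
Month 7: $1,453.67 +$31.98 interest = $1,485.65; pay $1,485.65 → $0.00
Total interest: $196.46 + $172.10 + $146.57 + $119.83 + $91.85 + $62.58 + $31.98 = $821.37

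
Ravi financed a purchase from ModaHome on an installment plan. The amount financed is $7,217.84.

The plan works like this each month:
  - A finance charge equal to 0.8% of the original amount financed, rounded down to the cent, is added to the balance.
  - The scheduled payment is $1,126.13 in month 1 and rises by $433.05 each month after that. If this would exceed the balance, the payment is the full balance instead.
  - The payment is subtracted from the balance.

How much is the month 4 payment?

Month 1: opening $7,217.84; interest $57.74 → $7,275.58; payment $1,126.13; balance $6,149.45
Month 2: opening $6,149.45; interest $57.74 → $6,207.19; payment $1,559.18; balance $4,648.01
Month 3: opening $4,648.01; interest $57.74 → $4,705.75; payment $1,992.23; balance $2,713.52
Month 4: opening $2,713.52; interest $57.74 → $2,771.26; payment $2,425.28; balance $345.98

$2,425.28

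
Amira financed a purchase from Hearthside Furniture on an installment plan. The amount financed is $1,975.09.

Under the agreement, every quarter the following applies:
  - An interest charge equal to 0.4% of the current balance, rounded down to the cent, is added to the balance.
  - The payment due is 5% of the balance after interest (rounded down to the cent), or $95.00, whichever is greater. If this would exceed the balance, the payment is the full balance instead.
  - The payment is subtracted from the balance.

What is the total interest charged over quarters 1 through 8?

$53.22

Quarter 1: $1,975.09 +$7.90 interest = $1,982.99; pay $99.14 → $1,883.85
Quarter 2: $1,883.85 +$7.53 interest = $1,891.38; pay $95.00 → $1,796.38
Quarter 3: $1,796.38 +$7.18 interest = $1,803.56; pay $95.00 → $1,708.56
Quarter 4: $1,708.56 +$6.83 interest = $1,715.39; pay $95.00 → $1,620.39
Quarter 5: $1,620.39 +$6.48 interest = $1,626.87; pay $95.00 → $1,531.87
Quarter 6: $1,531.87 +$6.12 interest = $1,537.99; pay $95.00 → $1,442.99
Quarter 7: $1,442.99 +$5.77 interest = $1,448.76; pay $95.00 → $1,353.76
Quarter 8: $1,353.76 +$5.41 interest = $1,359.17; pay $95.00 → $1,264.17
Total interest: $7.90 + $7.53 + $7.18 + $6.83 + $6.48 + $6.12 + $5.77 + $5.41 = $53.22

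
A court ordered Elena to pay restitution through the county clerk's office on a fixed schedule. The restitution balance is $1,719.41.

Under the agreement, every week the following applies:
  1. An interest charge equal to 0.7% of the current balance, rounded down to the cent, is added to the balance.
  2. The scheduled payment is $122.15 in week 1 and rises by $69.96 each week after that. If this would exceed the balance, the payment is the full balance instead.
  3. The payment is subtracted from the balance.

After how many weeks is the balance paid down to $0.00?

Week 1: opening $1,719.41; interest $12.03 → $1,731.44; payment $122.15; balance $1,609.29
Week 2: opening $1,609.29; interest $11.26 → $1,620.55; payment $192.11; balance $1,428.44
Week 3: opening $1,428.44; interest $9.99 → $1,438.43; payment $262.07; balance $1,176.36
Week 4: opening $1,176.36; interest $8.23 → $1,184.59; payment $332.03; balance $852.56
Week 5: opening $852.56; interest $5.96 → $858.52; payment $401.99; balance $456.53
Week 6: opening $456.53; interest $3.19 → $459.72; payment $459.72; balance $0.00
Balance reaches $0.00 in week 6.

6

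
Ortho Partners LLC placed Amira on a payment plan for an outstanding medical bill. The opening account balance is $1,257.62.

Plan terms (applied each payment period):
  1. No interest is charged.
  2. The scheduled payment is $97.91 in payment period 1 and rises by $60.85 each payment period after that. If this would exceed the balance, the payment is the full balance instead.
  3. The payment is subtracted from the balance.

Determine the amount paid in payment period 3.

# | Opening | Payment | End bal
1 | $1,257.62 | $97.91 | $1,159.71
2 | $1,159.71 | $158.76 | $1,000.95
3 | $1,000.95 | $219.61 | $781.34

$219.61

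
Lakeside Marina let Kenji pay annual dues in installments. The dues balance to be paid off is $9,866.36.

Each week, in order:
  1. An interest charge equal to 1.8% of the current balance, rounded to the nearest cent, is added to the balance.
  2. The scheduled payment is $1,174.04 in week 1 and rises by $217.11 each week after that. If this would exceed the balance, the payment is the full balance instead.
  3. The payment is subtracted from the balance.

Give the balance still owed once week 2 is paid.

# | Opening | Interest | Payment | End bal
1 | $9,866.36 | $177.59 | $1,174.04 | $8,869.91
2 | $8,869.91 | $159.66 | $1,391.15 | $7,638.42

$7,638.42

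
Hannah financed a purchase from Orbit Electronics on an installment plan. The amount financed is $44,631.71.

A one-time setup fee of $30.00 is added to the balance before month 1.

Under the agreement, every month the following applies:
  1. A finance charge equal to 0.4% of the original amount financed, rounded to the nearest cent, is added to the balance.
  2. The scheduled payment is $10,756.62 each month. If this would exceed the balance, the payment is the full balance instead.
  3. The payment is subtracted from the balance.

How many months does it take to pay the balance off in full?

Month 1: opening $44,661.71; interest $178.53 → $44,840.24; payment $10,756.62; balance $34,083.62
Month 2: opening $34,083.62; interest $178.53 → $34,262.15; payment $10,756.62; balance $23,505.53
Month 3: opening $23,505.53; interest $178.53 → $23,684.06; payment $10,756.62; balance $12,927.44
Month 4: opening $12,927.44; interest $178.53 → $13,105.97; payment $10,756.62; balance $2,349.35
Month 5: opening $2,349.35; interest $178.53 → $2,527.88; payment $2,527.88; balance $0.00
Balance reaches $0.00 in month 5.

5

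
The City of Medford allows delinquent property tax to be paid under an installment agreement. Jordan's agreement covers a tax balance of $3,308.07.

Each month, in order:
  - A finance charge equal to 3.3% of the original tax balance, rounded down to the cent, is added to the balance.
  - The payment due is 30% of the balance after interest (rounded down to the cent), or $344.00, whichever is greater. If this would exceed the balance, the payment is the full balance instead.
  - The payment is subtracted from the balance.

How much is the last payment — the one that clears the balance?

Month 1: opening $3,308.07; interest $109.16 → $3,417.23; payment $1,025.16; balance $2,392.07
Month 2: opening $2,392.07; interest $109.16 → $2,501.23; payment $750.36; balance $1,750.87
Month 3: opening $1,750.87; interest $109.16 → $1,860.03; payment $558.00; balance $1,302.03
Month 4: opening $1,302.03; interest $109.16 → $1,411.19; payment $423.35; balance $987.84
Month 5: opening $987.84; interest $109.16 → $1,097.00; payment $344.00; balance $753.00
Month 6: opening $753.00; interest $109.16 → $862.16; payment $344.00; balance $518.16
Month 7: opening $518.16; interest $109.16 → $627.32; payment $344.00; balance $283.32
Month 8: opening $283.32; interest $109.16 → $392.48; payment $344.00; balance $48.48
Month 9: opening $48.48; interest $109.16 → $157.64; payment $157.64; balance $0.00

$157.64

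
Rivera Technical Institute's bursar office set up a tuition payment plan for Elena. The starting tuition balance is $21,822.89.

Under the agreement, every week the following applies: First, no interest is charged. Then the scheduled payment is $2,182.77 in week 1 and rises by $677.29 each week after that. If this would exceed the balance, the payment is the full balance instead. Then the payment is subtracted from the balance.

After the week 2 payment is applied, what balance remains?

Week 1: $21,822.89 − $2,182.77 → $19,640.12
Week 2: $19,640.12 − $2,860.06 → $16,780.06

$16,780.06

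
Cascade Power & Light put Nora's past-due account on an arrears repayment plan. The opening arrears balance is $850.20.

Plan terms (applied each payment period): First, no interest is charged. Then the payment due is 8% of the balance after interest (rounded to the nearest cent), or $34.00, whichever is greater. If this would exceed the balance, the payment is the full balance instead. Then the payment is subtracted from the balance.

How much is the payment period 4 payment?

$52.96

Payment period 1: opening $850.20; payment $68.02; balance $782.18
Payment period 2: opening $782.18; payment $62.57; balance $719.61
Payment period 3: opening $719.61; payment $57.57; balance $662.04
Payment period 4: opening $662.04; payment $52.96; balance $609.08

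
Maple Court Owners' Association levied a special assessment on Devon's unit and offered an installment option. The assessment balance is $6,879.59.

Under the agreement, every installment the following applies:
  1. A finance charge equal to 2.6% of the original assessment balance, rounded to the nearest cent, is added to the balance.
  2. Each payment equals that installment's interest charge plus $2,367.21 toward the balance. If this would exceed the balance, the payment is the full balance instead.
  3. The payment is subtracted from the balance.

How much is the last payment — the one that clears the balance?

$2,324.04

Installment 1: opening $6,879.59; interest $178.87 → $7,058.46; payment $2,546.08; balance $4,512.38
Installment 2: opening $4,512.38; interest $178.87 → $4,691.25; payment $2,546.08; balance $2,145.17
Installment 3: opening $2,145.17; interest $178.87 → $2,324.04; payment $2,324.04; balance $0.00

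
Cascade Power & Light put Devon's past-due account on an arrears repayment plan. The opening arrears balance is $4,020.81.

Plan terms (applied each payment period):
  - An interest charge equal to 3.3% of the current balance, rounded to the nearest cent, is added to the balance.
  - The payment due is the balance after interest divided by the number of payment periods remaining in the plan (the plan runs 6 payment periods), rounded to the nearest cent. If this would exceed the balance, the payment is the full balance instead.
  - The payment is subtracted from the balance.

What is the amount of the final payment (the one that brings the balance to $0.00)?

$814.26

Payment period 1: opening $4,020.81; interest $132.69 → $4,153.50; payment $692.25; balance $3,461.25
Payment period 2: opening $3,461.25; interest $114.22 → $3,575.47; payment $715.09; balance $2,860.38
Payment period 3: opening $2,860.38; interest $94.39 → $2,954.77; payment $738.69; balance $2,216.08
Payment period 4: opening $2,216.08; interest $73.13 → $2,289.21; payment $763.07; balance $1,526.14
Payment period 5: opening $1,526.14; interest $50.36 → $1,576.50; payment $788.25; balance $788.25
Payment period 6: opening $788.25; interest $26.01 → $814.26; payment $814.26; balance $0.00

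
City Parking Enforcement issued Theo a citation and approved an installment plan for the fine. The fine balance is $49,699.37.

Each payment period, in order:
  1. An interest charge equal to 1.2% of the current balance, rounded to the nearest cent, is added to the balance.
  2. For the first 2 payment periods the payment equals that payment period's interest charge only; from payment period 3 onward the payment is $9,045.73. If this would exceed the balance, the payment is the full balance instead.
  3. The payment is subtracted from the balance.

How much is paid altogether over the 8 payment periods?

Payment period 1: opening $49,699.37; interest $596.39 → $50,295.76; payment $596.39; balance $49,699.37
Payment period 2: opening $49,699.37; interest $596.39 → $50,295.76; payment $596.39; balance $49,699.37
Payment period 3: opening $49,699.37; interest $596.39 → $50,295.76; payment $9,045.73; balance $41,250.03
Payment period 4: opening $41,250.03; interest $495.00 → $41,745.03; payment $9,045.73; balance $32,699.30
Payment period 5: opening $32,699.30; interest $392.39 → $33,091.69; payment $9,045.73; balance $24,045.96
Payment period 6: opening $24,045.96; interest $288.55 → $24,334.51; payment $9,045.73; balance $15,288.78
Payment period 7: opening $15,288.78; interest $183.47 → $15,472.25; payment $9,045.73; balance $6,426.52
Payment period 8: opening $6,426.52; interest $77.12 → $6,503.64; payment $6,503.64; balance $0.00
Total paid: $52,925.07

$52,925.07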